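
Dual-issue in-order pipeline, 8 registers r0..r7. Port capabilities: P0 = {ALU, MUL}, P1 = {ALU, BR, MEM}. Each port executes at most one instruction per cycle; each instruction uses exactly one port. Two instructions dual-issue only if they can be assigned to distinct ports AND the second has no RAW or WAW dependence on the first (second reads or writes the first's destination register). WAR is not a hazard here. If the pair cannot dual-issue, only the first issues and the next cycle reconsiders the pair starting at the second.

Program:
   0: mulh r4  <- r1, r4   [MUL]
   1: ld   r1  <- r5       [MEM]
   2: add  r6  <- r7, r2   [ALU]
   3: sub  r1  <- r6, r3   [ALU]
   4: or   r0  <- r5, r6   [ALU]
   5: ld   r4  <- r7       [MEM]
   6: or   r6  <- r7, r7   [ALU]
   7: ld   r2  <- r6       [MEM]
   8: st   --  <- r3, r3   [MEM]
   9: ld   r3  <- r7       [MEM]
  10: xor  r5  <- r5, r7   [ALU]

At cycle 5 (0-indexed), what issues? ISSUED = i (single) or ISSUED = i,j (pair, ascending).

t=0 i0/i1:mulh.MUL+ld.MEM ; dual
t=1 i2:add.ALU ; RAW r6
t=2 i3/i4:sub.ALU+or.ALU ; dual
t=3 i5/i6:ld.MEM+or.ALU ; dual
t=4 i7:ld.MEM ; no-port MEM/MEM
t=5 i8:st.MEM ; no-port MEM/MEM
t=6 i9/i10:ld.MEM+xor.ALU ; dual

ISSUED = 8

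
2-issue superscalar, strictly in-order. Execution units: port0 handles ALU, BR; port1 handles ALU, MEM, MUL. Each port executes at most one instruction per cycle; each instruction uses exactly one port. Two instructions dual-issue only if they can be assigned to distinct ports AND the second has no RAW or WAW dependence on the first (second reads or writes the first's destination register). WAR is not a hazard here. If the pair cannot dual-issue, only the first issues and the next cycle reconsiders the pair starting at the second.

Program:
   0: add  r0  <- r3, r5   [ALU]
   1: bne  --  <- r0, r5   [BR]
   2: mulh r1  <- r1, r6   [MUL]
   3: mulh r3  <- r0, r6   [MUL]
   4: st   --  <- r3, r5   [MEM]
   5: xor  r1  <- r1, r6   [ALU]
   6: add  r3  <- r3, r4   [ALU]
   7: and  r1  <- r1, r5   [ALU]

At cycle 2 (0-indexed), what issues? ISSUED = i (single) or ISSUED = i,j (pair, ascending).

ISSUED = 3

t=0 i0:add ; RAW r0
t=1 i1/i2:bne/mulh ; dual
t=2 i3:mulh ; no-port MUL/MEM
t=3 i4/i5:st/xor ; dual
t=4 i6/i7:add/and ; dual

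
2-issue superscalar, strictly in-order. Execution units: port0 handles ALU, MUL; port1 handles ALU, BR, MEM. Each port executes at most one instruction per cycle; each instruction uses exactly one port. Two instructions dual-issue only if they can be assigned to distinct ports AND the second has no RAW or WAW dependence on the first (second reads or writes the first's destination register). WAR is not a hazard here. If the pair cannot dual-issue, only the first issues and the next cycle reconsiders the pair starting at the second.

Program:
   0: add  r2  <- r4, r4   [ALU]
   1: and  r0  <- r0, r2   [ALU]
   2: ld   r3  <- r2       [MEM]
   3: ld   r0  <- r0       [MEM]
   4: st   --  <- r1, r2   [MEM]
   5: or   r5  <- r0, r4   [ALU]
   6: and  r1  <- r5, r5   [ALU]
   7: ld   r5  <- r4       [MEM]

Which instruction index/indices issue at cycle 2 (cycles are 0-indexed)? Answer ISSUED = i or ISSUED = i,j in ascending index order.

  cy0 -> i0 (add) RAW r2
  cy1 -> i1&i2 (and+ld) dual
  cy2 -> i3 (ld) no-port MEM/MEM
  cy3 -> i4&i5 (st+or) dual
  cy4 -> i6&i7 (and+ld) dual

ISSUED = 3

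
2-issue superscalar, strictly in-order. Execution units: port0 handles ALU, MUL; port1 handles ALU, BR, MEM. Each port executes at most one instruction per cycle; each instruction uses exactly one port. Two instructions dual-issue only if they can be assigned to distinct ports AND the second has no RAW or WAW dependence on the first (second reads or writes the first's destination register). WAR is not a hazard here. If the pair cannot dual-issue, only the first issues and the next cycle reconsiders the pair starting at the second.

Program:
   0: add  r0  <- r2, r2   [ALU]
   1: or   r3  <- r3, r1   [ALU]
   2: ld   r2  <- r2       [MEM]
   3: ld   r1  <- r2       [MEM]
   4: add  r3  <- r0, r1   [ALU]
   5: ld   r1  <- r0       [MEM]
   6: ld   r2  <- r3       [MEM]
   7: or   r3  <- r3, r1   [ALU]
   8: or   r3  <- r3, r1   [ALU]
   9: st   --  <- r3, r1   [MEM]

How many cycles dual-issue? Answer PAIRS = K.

PAIRS = 3

0. add.ALU;or.ALU @i0+i1  | 2-wide
1. ld.MEM @i2  | no-port MEM/MEM
2. ld.MEM @i3  | RAW r1
3. add.ALU;ld.MEM @i4+i5  | 2-wide
4. ld.MEM;or.ALU @i6+i7  | 2-wide
5. or.ALU @i8  | RAW r3
6. st.MEM @i9  | tail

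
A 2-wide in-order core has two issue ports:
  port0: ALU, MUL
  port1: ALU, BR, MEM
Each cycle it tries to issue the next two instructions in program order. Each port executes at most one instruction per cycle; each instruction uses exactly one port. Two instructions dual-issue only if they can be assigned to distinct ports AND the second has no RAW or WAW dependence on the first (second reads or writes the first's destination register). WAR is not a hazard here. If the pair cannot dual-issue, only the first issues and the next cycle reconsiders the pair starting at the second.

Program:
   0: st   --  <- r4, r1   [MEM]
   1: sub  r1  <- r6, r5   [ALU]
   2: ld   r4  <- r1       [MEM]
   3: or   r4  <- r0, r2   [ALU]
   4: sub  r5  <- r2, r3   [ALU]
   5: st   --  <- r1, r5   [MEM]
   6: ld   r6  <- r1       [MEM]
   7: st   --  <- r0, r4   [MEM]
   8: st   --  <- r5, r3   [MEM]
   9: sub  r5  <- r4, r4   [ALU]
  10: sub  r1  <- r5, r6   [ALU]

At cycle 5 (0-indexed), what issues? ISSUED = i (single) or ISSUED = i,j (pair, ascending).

ISSUED = 7

  cy0 -> i0,i1 (st.MEM/sub.ALU) dual
  cy1 -> i2 (ld.MEM) WAW r4
  cy2 -> i3,i4 (or.ALU/sub.ALU) dual
  cy3 -> i5 (st.MEM) no-port MEM/MEM
  cy4 -> i6 (ld.MEM) no-port MEM/MEM
  cy5 -> i7 (st.MEM) no-port MEM/MEM
  cy6 -> i8,i9 (st.MEM/sub.ALU) dual
  cy7 -> i10 (sub.ALU) tail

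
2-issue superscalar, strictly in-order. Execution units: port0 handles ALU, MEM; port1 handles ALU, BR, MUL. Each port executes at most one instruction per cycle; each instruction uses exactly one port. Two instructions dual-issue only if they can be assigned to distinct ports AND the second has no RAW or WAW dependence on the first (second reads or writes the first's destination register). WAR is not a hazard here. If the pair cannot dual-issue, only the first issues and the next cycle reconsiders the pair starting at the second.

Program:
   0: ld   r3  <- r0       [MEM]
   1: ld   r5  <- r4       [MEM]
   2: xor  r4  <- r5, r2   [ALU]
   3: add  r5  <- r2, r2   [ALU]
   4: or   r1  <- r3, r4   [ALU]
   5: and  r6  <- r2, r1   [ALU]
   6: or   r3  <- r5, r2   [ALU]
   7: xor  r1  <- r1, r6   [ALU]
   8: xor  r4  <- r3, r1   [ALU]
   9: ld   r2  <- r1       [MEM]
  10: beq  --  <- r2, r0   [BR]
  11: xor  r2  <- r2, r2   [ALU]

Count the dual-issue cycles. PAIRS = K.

PAIRS = 4

t=0 i0:ld.MEM ; no-port MEM/MEM
t=1 i1:ld.MEM ; RAW r5
t=2 i2+i3:xor.ALU/add.ALU ; dual
t=3 i4:or.ALU ; RAW r1
t=4 i5+i6:and.ALU/or.ALU ; dual
t=5 i7:xor.ALU ; RAW r1
t=6 i8+i9:xor.ALU/ld.MEM ; dual
t=7 i10+i11:beq.BR/xor.ALU ; dual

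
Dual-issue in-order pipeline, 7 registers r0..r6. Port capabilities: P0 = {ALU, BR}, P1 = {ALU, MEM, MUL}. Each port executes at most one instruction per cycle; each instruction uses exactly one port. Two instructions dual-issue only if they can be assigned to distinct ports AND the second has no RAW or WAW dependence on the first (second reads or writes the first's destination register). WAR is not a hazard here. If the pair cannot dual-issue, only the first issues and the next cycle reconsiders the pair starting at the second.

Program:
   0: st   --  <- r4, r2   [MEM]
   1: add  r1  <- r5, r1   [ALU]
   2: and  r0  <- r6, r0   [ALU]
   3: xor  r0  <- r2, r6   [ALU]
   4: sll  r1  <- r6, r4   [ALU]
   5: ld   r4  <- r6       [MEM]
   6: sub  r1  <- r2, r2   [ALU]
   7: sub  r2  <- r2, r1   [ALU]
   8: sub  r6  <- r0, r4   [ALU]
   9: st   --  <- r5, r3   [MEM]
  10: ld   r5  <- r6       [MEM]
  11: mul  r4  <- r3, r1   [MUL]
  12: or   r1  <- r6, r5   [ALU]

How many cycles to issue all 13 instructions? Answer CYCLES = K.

[0] i0/i1  st.MEM/add.ALU  -- dual
[1] i2  and.ALU  -- WAW r0
[2] i3/i4  xor.ALU/sll.ALU  -- dual
[3] i5/i6  ld.MEM/sub.ALU  -- dual
[4] i7/i8  sub.ALU/sub.ALU  -- dual
[5] i9  st.MEM  -- no-port MEM/MEM
[6] i10  ld.MEM  -- no-port MEM/MUL
[7] i11/i12  mul.MUL/or.ALU  -- dual

CYCLES = 8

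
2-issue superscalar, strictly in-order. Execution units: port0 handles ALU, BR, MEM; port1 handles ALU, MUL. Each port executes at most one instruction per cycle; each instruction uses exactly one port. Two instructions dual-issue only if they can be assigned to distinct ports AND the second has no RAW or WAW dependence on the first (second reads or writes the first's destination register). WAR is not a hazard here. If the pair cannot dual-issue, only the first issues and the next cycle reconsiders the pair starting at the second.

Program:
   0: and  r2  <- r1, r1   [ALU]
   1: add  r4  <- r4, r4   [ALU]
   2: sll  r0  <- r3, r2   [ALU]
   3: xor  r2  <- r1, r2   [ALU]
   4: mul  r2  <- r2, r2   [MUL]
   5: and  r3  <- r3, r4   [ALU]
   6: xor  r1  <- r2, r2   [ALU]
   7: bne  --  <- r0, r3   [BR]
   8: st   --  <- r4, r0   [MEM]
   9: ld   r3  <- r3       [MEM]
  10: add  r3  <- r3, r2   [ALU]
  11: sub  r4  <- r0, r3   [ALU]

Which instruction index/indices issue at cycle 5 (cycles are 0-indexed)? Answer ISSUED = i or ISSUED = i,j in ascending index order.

[0] i0/i1  and.ALU+add.ALU  -- 2-wide
[1] i2/i3  sll.ALU+xor.ALU  -- 2-wide
[2] i4/i5  mul.MUL+and.ALU  -- 2-wide
[3] i6/i7  xor.ALU+bne.BR  -- 2-wide
[4] i8  st.MEM  -- no-port MEM/MEM
[5] i9  ld.MEM  -- RAW+WAW r3
[6] i10  add.ALU  -- RAW r3
[7] i11  sub.ALU  -- tail

ISSUED = 9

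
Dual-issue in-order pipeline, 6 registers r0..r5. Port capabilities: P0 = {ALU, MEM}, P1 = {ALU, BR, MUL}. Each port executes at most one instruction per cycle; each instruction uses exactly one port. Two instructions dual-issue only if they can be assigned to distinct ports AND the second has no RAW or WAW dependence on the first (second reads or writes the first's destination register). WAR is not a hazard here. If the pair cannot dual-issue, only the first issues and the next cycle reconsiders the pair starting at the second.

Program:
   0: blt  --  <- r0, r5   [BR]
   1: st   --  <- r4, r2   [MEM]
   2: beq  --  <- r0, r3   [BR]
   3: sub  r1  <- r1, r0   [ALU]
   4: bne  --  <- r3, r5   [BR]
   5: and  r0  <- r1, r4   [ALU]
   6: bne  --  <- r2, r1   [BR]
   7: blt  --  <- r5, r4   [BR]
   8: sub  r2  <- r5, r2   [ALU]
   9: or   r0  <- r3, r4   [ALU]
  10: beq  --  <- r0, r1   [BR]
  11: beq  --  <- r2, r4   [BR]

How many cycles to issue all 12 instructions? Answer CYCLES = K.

CYCLES = 8

[0] i0+i1  blt.BR/st.MEM  -- dual
[1] i2+i3  beq.BR/sub.ALU  -- dual
[2] i4+i5  bne.BR/and.ALU  -- dual
[3] i6  bne.BR  -- no-port BR/BR
[4] i7+i8  blt.BR/sub.ALU  -- dual
[5] i9  or.ALU  -- RAW r0
[6] i10  beq.BR  -- no-port BR/BR
[7] i11  beq.BR  -- tail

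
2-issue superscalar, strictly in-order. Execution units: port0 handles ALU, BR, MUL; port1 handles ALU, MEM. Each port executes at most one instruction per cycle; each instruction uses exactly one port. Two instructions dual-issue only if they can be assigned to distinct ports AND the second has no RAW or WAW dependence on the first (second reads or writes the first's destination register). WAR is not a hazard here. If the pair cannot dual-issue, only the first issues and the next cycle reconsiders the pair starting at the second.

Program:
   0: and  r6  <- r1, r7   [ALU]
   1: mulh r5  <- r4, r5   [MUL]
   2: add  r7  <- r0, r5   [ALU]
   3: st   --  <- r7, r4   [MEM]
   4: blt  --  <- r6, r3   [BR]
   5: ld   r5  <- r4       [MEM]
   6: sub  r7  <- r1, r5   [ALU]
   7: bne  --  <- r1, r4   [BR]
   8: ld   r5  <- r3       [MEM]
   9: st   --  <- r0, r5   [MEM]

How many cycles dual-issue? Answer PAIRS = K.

  cy0 -> i0,i1 (and.ALU;mulh.MUL) dual
  cy1 -> i2 (add.ALU) RAW r7
  cy2 -> i3,i4 (st.MEM;blt.BR) dual
  cy3 -> i5 (ld.MEM) RAW r5
  cy4 -> i6,i7 (sub.ALU;bne.BR) dual
  cy5 -> i8 (ld.MEM) no-port MEM/MEM
  cy6 -> i9 (st.MEM) tail

PAIRS = 3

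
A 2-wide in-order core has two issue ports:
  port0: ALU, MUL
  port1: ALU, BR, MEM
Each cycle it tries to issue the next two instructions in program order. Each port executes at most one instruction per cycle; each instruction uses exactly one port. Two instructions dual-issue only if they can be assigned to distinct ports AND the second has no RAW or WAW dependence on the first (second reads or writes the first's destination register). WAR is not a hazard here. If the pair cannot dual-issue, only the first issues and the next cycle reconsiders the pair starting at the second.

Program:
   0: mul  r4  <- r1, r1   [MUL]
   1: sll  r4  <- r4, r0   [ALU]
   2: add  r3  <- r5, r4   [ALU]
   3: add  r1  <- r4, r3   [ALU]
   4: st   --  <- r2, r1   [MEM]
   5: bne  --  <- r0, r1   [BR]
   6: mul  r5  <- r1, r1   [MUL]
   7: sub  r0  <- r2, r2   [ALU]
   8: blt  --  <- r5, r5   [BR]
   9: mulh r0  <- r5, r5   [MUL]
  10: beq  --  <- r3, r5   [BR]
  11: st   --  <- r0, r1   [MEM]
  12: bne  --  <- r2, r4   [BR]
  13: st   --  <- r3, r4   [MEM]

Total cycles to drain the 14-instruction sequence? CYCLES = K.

#0 head=0: mul.MUL i0 RAW+WAW r4
#1 head=1: sll.ALU i1 RAW r4
#2 head=2: add.ALU i2 RAW r3
#3 head=3: add.ALU i3 RAW r1
#4 head=4: st.MEM i4 no-port MEM/BR
#5 head=5: bne.BR mul.MUL i5/i6 pair
#6 head=7: sub.ALU blt.BR i7/i8 pair
#7 head=9: mulh.MUL beq.BR i9/i10 pair
#8 head=11: st.MEM i11 no-port MEM/BR
#9 head=12: bne.BR i12 no-port BR/MEM
#10 head=13: st.MEM i13 tail

CYCLES = 11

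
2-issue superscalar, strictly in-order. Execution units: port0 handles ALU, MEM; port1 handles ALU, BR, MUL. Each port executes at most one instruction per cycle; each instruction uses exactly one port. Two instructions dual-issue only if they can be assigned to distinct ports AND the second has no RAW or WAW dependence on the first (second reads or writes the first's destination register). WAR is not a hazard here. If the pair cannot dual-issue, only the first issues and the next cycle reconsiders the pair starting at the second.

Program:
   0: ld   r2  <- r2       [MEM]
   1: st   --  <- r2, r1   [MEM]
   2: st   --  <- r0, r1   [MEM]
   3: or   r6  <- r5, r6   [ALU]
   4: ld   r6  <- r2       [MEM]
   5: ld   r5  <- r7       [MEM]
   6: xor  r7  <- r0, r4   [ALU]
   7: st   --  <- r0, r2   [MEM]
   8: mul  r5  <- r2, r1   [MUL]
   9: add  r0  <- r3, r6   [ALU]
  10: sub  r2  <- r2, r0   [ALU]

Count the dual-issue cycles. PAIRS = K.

t=0 i0:ld.MEM ; no-port MEM/MEM
t=1 i1:st.MEM ; no-port MEM/MEM
t=2 i2&i3:st.MEM or.ALU ; pair
t=3 i4:ld.MEM ; no-port MEM/MEM
t=4 i5&i6:ld.MEM xor.ALU ; pair
t=5 i7&i8:st.MEM mul.MUL ; pair
t=6 i9:add.ALU ; RAW r0
t=7 i10:sub.ALU ; tail

PAIRS = 3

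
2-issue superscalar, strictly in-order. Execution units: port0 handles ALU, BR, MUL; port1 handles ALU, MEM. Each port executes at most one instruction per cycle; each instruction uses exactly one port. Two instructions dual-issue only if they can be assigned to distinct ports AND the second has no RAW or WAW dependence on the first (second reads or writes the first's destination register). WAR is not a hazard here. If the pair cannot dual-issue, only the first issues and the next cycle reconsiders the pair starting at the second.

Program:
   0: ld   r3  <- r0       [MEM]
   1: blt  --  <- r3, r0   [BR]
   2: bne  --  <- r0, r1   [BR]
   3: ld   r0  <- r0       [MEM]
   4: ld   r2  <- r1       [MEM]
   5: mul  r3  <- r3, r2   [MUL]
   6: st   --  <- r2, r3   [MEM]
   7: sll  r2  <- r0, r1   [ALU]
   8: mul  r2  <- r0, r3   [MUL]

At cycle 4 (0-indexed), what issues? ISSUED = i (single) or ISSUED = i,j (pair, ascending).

#0 head=0: ld i0 RAW r3
#1 head=1: blt i1 no-port BR/BR
#2 head=2: bne ld i2/i3 2-wide
#3 head=4: ld i4 RAW r2
#4 head=5: mul i5 RAW r3
#5 head=6: st sll i6/i7 2-wide
#6 head=8: mul i8 tail

ISSUED = 5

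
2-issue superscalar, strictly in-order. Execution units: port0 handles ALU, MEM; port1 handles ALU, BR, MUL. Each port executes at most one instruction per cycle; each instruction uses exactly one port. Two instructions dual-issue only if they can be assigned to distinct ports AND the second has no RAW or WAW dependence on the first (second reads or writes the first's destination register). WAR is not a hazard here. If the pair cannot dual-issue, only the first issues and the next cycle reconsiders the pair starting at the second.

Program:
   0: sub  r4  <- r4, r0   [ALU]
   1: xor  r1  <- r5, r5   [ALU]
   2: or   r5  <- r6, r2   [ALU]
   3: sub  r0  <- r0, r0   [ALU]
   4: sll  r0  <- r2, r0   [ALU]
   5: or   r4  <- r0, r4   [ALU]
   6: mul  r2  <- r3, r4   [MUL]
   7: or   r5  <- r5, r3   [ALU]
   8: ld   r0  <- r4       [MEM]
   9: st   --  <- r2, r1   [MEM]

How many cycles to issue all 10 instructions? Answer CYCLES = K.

0. sub.ALU xor.ALU @i0,i1  | dual
1. or.ALU sub.ALU @i2,i3  | dual
2. sll.ALU @i4  | RAW r0
3. or.ALU @i5  | RAW r4
4. mul.MUL or.ALU @i6,i7  | dual
5. ld.MEM @i8  | no-port MEM/MEM
6. st.MEM @i9  | tail

CYCLES = 7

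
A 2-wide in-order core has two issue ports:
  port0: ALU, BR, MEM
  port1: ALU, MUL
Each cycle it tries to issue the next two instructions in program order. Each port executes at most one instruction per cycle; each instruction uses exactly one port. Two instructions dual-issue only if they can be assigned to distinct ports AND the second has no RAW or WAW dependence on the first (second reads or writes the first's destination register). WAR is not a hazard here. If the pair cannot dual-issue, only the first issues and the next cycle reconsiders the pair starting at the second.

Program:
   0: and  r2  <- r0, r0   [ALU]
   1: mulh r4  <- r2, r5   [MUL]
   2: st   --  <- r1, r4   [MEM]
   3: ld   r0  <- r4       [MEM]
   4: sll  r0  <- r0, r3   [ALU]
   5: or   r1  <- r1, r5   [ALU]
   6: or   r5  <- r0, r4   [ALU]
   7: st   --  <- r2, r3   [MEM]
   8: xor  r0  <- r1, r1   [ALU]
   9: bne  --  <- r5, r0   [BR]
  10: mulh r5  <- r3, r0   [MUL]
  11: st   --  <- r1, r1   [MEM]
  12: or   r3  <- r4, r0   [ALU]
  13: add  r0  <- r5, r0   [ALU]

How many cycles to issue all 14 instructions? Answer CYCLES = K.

CYCLES = 10

  cy0 -> i0 (and) RAW r2
  cy1 -> i1 (mulh) RAW r4
  cy2 -> i2 (st) no-port MEM/MEM
  cy3 -> i3 (ld) RAW+WAW r0
  cy4 -> i4+i5 (sll/or) 2-wide
  cy5 -> i6+i7 (or/st) 2-wide
  cy6 -> i8 (xor) RAW r0
  cy7 -> i9+i10 (bne/mulh) 2-wide
  cy8 -> i11+i12 (st/or) 2-wide
  cy9 -> i13 (add) tail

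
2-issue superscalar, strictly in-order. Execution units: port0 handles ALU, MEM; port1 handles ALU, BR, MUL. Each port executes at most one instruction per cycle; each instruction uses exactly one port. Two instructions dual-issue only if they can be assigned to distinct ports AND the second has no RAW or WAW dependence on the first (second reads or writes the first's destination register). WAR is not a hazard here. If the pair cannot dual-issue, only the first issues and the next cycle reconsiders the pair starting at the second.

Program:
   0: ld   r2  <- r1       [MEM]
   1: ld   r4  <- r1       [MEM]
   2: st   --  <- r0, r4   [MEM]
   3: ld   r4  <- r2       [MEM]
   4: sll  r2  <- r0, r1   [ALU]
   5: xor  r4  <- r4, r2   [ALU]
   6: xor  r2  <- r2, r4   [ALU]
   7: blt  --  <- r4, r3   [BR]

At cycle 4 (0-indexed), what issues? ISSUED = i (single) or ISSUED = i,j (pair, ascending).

  cy0 -> i0 (ld.MEM) no-port MEM/MEM
  cy1 -> i1 (ld.MEM) no-port MEM/MEM
  cy2 -> i2 (st.MEM) no-port MEM/MEM
  cy3 -> i3/i4 (ld.MEM+sll.ALU) dual
  cy4 -> i5 (xor.ALU) RAW r4
  cy5 -> i6/i7 (xor.ALU+blt.BR) dual

ISSUED = 5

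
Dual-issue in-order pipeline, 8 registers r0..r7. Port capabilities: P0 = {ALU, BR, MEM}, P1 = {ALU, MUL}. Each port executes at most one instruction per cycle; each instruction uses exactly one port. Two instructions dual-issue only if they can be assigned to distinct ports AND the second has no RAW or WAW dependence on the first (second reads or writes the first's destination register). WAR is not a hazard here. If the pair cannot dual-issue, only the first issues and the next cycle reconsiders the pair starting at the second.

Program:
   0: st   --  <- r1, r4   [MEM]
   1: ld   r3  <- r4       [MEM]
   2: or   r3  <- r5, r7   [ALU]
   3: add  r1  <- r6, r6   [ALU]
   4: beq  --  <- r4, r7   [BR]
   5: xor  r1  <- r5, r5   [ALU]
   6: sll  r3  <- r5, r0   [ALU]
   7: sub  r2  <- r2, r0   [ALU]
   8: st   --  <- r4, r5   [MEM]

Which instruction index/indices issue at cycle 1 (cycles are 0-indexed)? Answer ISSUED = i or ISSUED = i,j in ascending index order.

t=0 i0:st.MEM ; no-port MEM/MEM
t=1 i1:ld.MEM ; WAW r3
t=2 i2+i3:or.ALU/add.ALU ; 2-wide
t=3 i4+i5:beq.BR/xor.ALU ; 2-wide
t=4 i6+i7:sll.ALU/sub.ALU ; 2-wide
t=5 i8:st.MEM ; tail

ISSUED = 1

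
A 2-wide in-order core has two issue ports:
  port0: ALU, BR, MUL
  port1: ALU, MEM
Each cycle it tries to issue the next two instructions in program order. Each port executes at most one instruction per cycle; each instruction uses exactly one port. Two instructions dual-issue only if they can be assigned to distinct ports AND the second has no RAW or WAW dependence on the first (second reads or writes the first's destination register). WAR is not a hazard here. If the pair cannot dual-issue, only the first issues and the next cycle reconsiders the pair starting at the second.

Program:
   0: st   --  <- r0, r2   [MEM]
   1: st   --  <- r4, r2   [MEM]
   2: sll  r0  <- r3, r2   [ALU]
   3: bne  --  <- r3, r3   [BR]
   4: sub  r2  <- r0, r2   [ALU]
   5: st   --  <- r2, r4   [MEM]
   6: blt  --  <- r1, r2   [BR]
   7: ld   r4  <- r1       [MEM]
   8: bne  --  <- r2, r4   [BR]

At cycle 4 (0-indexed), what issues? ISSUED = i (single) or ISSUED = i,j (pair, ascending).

t=0 i0:st.MEM ; no-port MEM/MEM
t=1 i1&i2:st.MEM+sll.ALU ; dual
t=2 i3&i4:bne.BR+sub.ALU ; dual
t=3 i5&i6:st.MEM+blt.BR ; dual
t=4 i7:ld.MEM ; RAW r4
t=5 i8:bne.BR ; tail

ISSUED = 7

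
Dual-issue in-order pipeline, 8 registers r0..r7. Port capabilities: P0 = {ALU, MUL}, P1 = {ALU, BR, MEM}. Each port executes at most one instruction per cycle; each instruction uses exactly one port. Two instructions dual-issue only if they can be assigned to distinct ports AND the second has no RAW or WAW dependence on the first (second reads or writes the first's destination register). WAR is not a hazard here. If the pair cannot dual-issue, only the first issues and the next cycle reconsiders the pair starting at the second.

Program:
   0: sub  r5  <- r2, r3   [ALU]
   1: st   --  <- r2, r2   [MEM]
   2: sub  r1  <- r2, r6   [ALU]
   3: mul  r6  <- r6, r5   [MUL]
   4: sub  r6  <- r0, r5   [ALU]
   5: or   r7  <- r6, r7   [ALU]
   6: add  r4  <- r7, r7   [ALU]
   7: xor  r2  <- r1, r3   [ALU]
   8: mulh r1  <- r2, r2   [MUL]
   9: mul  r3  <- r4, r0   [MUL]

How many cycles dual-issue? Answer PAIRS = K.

PAIRS = 3

0. sub+st @i0/i1  | dual
1. sub+mul @i2/i3  | dual
2. sub @i4  | RAW r6
3. or @i5  | RAW r7
4. add+xor @i6/i7  | dual
5. mulh @i8  | no-port MUL/MUL
6. mul @i9  | tail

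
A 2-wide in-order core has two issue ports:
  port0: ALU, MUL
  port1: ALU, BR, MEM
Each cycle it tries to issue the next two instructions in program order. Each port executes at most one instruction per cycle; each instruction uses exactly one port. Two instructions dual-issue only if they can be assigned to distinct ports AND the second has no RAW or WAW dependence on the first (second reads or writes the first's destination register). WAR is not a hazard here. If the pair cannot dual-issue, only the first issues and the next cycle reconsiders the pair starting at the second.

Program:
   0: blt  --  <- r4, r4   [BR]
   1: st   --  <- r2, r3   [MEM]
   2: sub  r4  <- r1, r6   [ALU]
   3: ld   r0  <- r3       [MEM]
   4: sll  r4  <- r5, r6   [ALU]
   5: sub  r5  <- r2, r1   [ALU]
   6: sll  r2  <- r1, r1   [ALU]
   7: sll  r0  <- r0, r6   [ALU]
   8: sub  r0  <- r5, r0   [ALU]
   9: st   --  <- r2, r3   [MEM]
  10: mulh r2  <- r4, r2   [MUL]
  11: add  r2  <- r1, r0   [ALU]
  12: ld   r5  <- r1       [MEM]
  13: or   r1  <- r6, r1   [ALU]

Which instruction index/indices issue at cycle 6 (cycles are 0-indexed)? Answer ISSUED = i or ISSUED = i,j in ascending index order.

ISSUED = 10

#0 head=0: blt.BR i0 no-port BR/MEM
#1 head=1: st.MEM sub.ALU i1&i2 2-wide
#2 head=3: ld.MEM sll.ALU i3&i4 2-wide
#3 head=5: sub.ALU sll.ALU i5&i6 2-wide
#4 head=7: sll.ALU i7 RAW+WAW r0
#5 head=8: sub.ALU st.MEM i8&i9 2-wide
#6 head=10: mulh.MUL i10 WAW r2
#7 head=11: add.ALU ld.MEM i11&i12 2-wide
#8 head=13: or.ALU i13 tail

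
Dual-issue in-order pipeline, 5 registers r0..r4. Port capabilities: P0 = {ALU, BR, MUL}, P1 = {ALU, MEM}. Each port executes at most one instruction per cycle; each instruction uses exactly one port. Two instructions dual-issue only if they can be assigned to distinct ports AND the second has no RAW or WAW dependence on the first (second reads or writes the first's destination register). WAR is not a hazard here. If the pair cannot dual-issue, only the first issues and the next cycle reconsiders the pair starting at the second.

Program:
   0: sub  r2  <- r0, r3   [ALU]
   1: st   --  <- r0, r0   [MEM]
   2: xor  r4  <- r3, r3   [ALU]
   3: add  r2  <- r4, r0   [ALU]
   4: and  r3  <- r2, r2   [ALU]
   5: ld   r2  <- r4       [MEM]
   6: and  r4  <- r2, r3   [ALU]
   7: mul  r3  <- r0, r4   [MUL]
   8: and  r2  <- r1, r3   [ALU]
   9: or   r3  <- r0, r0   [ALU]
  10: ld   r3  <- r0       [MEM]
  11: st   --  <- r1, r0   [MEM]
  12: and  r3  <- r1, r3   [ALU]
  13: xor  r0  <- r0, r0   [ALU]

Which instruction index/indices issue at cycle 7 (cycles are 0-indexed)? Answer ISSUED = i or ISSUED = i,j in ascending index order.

ISSUED = 10

t=0 i0/i1:sub+st ; pair
t=1 i2:xor ; RAW r4
t=2 i3:add ; RAW r2
t=3 i4/i5:and+ld ; pair
t=4 i6:and ; RAW r4
t=5 i7:mul ; RAW r3
t=6 i8/i9:and+or ; pair
t=7 i10:ld ; no-port MEM/MEM
t=8 i11/i12:st+and ; pair
t=9 i13:xor ; tail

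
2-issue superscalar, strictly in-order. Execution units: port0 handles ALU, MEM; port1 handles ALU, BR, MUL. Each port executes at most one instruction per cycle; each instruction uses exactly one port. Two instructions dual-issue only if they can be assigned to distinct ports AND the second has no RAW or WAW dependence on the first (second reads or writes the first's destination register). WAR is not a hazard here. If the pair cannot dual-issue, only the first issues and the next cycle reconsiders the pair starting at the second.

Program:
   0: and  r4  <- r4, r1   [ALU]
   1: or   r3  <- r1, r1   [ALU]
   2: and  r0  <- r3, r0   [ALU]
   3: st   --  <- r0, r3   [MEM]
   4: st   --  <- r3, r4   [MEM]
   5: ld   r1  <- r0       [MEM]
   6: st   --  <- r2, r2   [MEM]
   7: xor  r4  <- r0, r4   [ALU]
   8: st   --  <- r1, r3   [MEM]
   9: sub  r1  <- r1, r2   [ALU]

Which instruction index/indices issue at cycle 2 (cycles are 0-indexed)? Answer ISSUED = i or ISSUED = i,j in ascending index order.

ISSUED = 3

#0 head=0: and.ALU or.ALU i0,i1 dual
#1 head=2: and.ALU i2 RAW r0
#2 head=3: st.MEM i3 no-port MEM/MEM
#3 head=4: st.MEM i4 no-port MEM/MEM
#4 head=5: ld.MEM i5 no-port MEM/MEM
#5 head=6: st.MEM xor.ALU i6,i7 dual
#6 head=8: st.MEM sub.ALU i8,i9 dual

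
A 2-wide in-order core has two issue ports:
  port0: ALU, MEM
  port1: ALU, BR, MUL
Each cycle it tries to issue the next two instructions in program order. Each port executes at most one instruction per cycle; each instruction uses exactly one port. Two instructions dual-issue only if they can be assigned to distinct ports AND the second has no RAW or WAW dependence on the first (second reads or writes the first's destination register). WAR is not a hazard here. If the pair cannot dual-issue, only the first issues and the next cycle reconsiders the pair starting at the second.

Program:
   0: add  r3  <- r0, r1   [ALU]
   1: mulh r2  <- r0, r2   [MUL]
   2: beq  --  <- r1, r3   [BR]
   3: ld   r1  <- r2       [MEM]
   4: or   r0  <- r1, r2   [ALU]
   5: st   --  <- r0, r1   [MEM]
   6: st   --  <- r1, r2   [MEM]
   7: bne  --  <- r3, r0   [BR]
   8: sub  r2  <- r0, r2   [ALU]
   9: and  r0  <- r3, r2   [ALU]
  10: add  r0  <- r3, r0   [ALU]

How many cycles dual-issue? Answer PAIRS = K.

  cy0 -> i0+i1 (add;mulh) 2-wide
  cy1 -> i2+i3 (beq;ld) 2-wide
  cy2 -> i4 (or) RAW r0
  cy3 -> i5 (st) no-port MEM/MEM
  cy4 -> i6+i7 (st;bne) 2-wide
  cy5 -> i8 (sub) RAW r2
  cy6 -> i9 (and) RAW+WAW r0
  cy7 -> i10 (add) tail

PAIRS = 3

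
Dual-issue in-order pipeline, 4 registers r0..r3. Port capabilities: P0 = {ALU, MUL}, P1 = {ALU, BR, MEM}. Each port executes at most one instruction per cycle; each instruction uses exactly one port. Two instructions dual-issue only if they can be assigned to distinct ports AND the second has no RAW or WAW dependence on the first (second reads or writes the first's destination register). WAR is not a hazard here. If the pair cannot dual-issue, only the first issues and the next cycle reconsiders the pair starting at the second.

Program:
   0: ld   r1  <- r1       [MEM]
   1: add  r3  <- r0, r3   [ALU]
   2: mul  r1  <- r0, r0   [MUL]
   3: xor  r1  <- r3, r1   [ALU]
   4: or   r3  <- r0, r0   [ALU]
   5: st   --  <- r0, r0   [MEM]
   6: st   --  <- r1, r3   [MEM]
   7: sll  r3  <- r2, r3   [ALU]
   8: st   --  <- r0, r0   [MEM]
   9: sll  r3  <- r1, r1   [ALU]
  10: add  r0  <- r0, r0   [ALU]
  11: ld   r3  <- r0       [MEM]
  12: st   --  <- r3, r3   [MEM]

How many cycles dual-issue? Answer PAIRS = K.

PAIRS = 4

0. ld;add @i0,i1  | 2-wide
1. mul @i2  | RAW+WAW r1
2. xor;or @i3,i4  | 2-wide
3. st @i5  | no-port MEM/MEM
4. st;sll @i6,i7  | 2-wide
5. st;sll @i8,i9  | 2-wide
6. add @i10  | RAW r0
7. ld @i11  | no-port MEM/MEM
8. st @i12  | tail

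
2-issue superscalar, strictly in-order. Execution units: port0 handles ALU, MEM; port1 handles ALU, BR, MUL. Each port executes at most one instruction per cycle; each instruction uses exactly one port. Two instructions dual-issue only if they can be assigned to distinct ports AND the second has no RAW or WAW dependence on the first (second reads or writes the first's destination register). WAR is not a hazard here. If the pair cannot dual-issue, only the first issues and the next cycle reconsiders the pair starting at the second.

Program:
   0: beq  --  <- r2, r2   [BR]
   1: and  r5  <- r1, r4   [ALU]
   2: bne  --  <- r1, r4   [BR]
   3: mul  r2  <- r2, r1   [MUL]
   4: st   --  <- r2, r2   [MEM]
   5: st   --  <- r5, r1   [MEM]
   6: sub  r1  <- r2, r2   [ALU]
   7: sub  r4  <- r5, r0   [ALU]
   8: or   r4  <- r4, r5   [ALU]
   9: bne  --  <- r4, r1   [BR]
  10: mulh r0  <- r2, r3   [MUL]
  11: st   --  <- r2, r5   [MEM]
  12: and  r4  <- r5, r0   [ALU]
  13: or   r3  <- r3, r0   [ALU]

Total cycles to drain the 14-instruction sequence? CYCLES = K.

CYCLES = 10

t=0 i0/i1:beq.BR+and.ALU ; dual
t=1 i2:bne.BR ; no-port BR/MUL
t=2 i3:mul.MUL ; RAW r2
t=3 i4:st.MEM ; no-port MEM/MEM
t=4 i5/i6:st.MEM+sub.ALU ; dual
t=5 i7:sub.ALU ; RAW+WAW r4
t=6 i8:or.ALU ; RAW r4
t=7 i9:bne.BR ; no-port BR/MUL
t=8 i10/i11:mulh.MUL+st.MEM ; dual
t=9 i12/i13:and.ALU+or.ALU ; dual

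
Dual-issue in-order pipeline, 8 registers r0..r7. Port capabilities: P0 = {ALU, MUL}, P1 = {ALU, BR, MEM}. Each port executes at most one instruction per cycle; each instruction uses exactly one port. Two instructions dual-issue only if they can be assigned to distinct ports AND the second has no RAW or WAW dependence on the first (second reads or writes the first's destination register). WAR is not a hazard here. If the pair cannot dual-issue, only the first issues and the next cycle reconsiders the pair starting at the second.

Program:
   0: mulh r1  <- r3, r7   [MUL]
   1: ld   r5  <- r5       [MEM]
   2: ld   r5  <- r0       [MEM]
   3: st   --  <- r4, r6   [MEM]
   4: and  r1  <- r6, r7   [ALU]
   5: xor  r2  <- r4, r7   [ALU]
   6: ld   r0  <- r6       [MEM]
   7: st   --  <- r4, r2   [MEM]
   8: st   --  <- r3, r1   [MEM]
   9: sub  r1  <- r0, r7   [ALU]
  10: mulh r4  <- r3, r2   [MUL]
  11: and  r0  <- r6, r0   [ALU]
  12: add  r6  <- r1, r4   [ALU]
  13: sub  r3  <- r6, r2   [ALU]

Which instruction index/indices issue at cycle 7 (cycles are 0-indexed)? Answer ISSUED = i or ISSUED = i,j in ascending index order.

ISSUED = 12

0. mulh.MUL/ld.MEM @i0+i1  | dual
1. ld.MEM @i2  | no-port MEM/MEM
2. st.MEM/and.ALU @i3+i4  | dual
3. xor.ALU/ld.MEM @i5+i6  | dual
4. st.MEM @i7  | no-port MEM/MEM
5. st.MEM/sub.ALU @i8+i9  | dual
6. mulh.MUL/and.ALU @i10+i11  | dual
7. add.ALU @i12  | RAW r6
8. sub.ALU @i13  | tail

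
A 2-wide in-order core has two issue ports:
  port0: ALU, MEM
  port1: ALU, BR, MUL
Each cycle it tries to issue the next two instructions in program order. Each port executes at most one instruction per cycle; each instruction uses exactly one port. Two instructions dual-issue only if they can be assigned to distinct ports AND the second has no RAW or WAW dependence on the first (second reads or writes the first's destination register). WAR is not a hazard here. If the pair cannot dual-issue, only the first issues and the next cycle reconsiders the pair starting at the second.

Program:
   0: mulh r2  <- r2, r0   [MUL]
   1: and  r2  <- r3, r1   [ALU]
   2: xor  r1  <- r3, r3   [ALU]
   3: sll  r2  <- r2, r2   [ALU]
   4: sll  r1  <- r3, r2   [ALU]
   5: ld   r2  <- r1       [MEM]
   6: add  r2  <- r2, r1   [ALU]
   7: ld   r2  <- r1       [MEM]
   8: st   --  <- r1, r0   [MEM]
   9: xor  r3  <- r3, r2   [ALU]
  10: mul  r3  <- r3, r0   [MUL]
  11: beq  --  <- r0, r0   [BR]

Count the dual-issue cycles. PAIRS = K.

PAIRS = 2

#0 head=0: mulh i0 WAW r2
#1 head=1: and;xor i1/i2 dual
#2 head=3: sll i3 RAW r2
#3 head=4: sll i4 RAW r1
#4 head=5: ld i5 RAW+WAW r2
#5 head=6: add i6 WAW r2
#6 head=7: ld i7 no-port MEM/MEM
#7 head=8: st;xor i8/i9 dual
#8 head=10: mul i10 no-port MUL/BR
#9 head=11: beq i11 tail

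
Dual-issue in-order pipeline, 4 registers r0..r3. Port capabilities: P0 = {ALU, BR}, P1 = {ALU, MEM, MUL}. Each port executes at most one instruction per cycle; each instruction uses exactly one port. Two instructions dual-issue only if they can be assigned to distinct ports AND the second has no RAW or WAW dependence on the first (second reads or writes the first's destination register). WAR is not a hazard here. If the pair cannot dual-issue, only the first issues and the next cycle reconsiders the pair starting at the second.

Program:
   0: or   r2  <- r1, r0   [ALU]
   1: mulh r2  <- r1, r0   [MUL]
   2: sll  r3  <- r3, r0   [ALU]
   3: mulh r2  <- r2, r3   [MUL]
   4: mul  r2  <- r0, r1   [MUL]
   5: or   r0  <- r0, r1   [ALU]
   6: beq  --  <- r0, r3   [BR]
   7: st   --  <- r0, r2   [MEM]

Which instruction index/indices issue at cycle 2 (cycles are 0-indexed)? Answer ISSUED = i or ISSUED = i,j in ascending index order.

t=0 i0:or ; WAW r2
t=1 i1,i2:mulh+sll ; pair
t=2 i3:mulh ; no-port MUL/MUL
t=3 i4,i5:mul+or ; pair
t=4 i6,i7:beq+st ; pair

ISSUED = 3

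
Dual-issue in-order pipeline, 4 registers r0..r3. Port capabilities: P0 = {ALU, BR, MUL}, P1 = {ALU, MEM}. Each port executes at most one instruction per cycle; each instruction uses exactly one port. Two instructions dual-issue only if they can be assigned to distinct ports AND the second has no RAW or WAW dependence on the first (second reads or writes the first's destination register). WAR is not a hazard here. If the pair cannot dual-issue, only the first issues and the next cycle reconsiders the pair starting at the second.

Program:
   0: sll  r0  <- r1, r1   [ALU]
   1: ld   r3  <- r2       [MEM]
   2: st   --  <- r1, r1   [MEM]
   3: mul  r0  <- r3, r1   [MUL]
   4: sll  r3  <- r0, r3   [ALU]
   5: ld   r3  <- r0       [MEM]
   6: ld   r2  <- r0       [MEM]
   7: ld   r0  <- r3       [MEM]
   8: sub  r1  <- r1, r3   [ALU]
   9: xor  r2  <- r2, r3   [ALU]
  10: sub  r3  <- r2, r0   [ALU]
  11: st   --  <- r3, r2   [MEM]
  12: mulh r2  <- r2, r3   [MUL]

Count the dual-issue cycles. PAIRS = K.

PAIRS = 4

t=0 i0+i1:sll;ld ; pair
t=1 i2+i3:st;mul ; pair
t=2 i4:sll ; WAW r3
t=3 i5:ld ; no-port MEM/MEM
t=4 i6:ld ; no-port MEM/MEM
t=5 i7+i8:ld;sub ; pair
t=6 i9:xor ; RAW r2
t=7 i10:sub ; RAW r3
t=8 i11+i12:st;mulh ; pair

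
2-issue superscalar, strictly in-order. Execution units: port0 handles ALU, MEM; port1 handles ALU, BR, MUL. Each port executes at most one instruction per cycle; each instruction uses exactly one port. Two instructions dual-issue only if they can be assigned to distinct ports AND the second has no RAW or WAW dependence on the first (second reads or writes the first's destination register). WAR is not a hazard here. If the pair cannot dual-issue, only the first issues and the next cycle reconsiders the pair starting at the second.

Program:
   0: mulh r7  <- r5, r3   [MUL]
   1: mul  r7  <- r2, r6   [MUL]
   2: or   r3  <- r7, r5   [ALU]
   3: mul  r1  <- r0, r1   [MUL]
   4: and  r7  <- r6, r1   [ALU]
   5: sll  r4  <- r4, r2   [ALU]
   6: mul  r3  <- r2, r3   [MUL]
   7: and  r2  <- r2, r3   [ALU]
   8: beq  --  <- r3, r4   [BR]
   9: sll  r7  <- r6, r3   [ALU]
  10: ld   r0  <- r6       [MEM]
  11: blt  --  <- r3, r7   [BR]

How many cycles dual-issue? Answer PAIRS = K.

  cy0 -> i0 (mulh.MUL) no-port MUL/MUL
  cy1 -> i1 (mul.MUL) RAW r7
  cy2 -> i2/i3 (or.ALU;mul.MUL) 2-wide
  cy3 -> i4/i5 (and.ALU;sll.ALU) 2-wide
  cy4 -> i6 (mul.MUL) RAW r3
  cy5 -> i7/i8 (and.ALU;beq.BR) 2-wide
  cy6 -> i9/i10 (sll.ALU;ld.MEM) 2-wide
  cy7 -> i11 (blt.BR) tail

PAIRS = 4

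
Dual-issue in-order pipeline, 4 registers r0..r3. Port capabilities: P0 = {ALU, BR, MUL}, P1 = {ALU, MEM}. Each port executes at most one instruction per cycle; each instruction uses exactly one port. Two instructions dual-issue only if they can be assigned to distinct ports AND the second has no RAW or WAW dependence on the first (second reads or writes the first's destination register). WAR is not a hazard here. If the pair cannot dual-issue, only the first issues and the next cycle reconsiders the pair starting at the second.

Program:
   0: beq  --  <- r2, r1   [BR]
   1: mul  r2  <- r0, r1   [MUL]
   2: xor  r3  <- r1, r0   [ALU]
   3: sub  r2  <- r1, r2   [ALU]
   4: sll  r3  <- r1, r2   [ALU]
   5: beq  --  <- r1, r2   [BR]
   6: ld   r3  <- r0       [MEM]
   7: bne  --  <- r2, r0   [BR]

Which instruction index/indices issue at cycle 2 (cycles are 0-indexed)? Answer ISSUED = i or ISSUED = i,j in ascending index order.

  cy0 -> i0 (beq.BR) no-port BR/MUL
  cy1 -> i1,i2 (mul.MUL;xor.ALU) pair
  cy2 -> i3 (sub.ALU) RAW r2
  cy3 -> i4,i5 (sll.ALU;beq.BR) pair
  cy4 -> i6,i7 (ld.MEM;bne.BR) pair

ISSUED = 3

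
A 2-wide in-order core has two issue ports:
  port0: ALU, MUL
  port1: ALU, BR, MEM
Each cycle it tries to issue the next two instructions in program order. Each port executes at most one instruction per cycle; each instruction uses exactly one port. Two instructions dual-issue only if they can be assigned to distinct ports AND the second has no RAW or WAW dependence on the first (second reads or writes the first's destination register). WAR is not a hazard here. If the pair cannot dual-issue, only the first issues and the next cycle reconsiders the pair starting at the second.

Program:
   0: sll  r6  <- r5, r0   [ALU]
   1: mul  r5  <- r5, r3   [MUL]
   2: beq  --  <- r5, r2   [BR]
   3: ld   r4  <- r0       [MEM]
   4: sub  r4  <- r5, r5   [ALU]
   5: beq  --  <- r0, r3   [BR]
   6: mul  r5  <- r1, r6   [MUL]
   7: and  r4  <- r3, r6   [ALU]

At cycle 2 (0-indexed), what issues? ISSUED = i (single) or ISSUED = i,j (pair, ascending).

ISSUED = 3

[0] i0&i1  sll mul  -- 2-wide
[1] i2  beq  -- no-port BR/MEM
[2] i3  ld  -- WAW r4
[3] i4&i5  sub beq  -- 2-wide
[4] i6&i7  mul and  -- 2-wide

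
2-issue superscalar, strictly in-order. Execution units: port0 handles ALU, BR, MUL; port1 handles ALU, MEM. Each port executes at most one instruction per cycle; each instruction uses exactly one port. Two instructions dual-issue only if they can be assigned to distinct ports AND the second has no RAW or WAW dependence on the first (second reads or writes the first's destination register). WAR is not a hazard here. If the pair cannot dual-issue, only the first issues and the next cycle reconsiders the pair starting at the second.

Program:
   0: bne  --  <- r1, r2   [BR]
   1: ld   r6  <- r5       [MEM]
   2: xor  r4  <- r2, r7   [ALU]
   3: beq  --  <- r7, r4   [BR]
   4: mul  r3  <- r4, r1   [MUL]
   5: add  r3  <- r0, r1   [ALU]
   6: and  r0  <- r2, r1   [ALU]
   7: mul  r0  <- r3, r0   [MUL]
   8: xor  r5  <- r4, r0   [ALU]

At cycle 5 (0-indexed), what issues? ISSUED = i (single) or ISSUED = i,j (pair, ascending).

0. bne.BR/ld.MEM @i0&i1  | pair
1. xor.ALU @i2  | RAW r4
2. beq.BR @i3  | no-port BR/MUL
3. mul.MUL @i4  | WAW r3
4. add.ALU/and.ALU @i5&i6  | pair
5. mul.MUL @i7  | RAW r0
6. xor.ALU @i8  | tail

ISSUED = 7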